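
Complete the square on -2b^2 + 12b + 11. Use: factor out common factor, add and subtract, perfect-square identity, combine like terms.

-2b^2 + 12b + 11
= -2(b^2 - 6b) + 11    [factor out -2 from the b-terms]
= -2(b^2 - 6b + 9 - 9) + 11    [add and subtract 9 inside the bracket]
= -2(b - 3)^2 + 18 + 11    [perfect-square identity]
= -2(b - 3)^2 + 29    [combine constants]

-2(b - 3)^2 + 29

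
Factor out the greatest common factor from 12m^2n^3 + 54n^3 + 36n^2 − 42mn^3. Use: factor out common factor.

12m^2n^3 + 54n^3 + 36n^2 − 42mn^3
= 6(2m^2n^3 + 9n^3 + 6n^2 − 7mn^3)    [factor out 6]
= 6n^2(2m^2n + 9n + 6 − 7mn)    [factor out n^2]

6n^2(2m^2n + 9n + 6 − 7mn)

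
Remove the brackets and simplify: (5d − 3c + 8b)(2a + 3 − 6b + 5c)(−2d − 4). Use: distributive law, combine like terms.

−20ad² − 40ad − 30d² − 60d + 60bd² + 72bd − 50cd² − 82cd + 12acd + 24ac + 36c − 116bcd − 232bc + 30c²d + 60c² − 32abd − 64ab − 96b + 96b²d + 192b²

(5d − 3c + 8b)(2a + 3 − 6b + 5c)(−2d − 4)
= (10ad + 15d − 30bd + 25cd − 6ac − 9c + 18bc − 15c² + 16ab + 24b − 48b² + 40bc)(−2d − 4)    [distributive law]
= (10ad + 15d − 30bd + 25cd − 6ac − 9c + 58bc − 15c² + 16ab + 24b − 48b²)(−2d − 4)    [combine like terms]
= −20ad² − 40ad − 30d² − 60d + 60bd² + 120bd − 50cd² − 100cd + 12acd + 24ac + 18cd + 36c − 116bcd − 232bc + 30c²d + 60c² − 32abd − 64ab − 48bd − 96b + 96b²d + 192b²    [distributive law]
= −20ad² − 40ad − 30d² − 60d + 60bd² + 72bd − 50cd² − 82cd + 12acd + 24ac + 36c − 116bcd − 232bc + 30c²d + 60c² − 32abd − 64ab − 96b + 96b²d + 192b²    [combine like terms]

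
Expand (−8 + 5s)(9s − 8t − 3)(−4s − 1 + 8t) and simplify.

303s^2 − 9s − 912st + 128t + 512t^2 − 24 − 180s^3 + 520s^2t − 320st^2

(−8 + 5s)(9s − 8t − 3)(−4s − 1 + 8t)
= (−72s + 64t + 24 + 45s^2 − 40st − 15s)(−4s − 1 + 8t)    [distributive law]
= (−87s + 64t + 24 + 45s^2 − 40st)(−4s − 1 + 8t)    [combine like terms]
= 348s^2 + 87s − 696st − 256st − 64t + 512t^2 − 96s − 24 + 192t − 180s^3 − 45s^2 + 360s^2t + 160s^2t + 40st − 320st^2    [distributive law]
= 303s^2 − 9s − 912st + 128t + 512t^2 − 24 − 180s^3 + 520s^2t − 320st^2    [combine like terms]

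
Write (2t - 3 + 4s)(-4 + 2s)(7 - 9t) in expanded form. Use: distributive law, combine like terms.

-164t + 72t^2 + 226st - 36st^2 + 84 - 154s + 56s^2 - 72s^2t

(2t - 3 + 4s)(-4 + 2s)(7 - 9t)
= (-8t + 4st + 12 - 6s - 16s + 8s^2)(7 - 9t)    [distributive law]
= (-8t + 4st + 12 - 22s + 8s^2)(7 - 9t)    [combine like terms]
= -56t + 72t^2 + 28st - 36st^2 + 84 - 108t - 154s + 198st + 56s^2 - 72s^2t    [distributive law]
= -164t + 72t^2 + 226st - 36st^2 + 84 - 154s + 56s^2 - 72s^2t    [combine like terms]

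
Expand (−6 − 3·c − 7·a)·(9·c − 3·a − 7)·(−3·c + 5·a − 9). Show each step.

(−6 − 3·c − 7·a)·(9·c − 3·a − 7)·(−3·c + 5·a − 9)
= (−54·c + 18·a + 42 − 27·c^2 + 9·a·c + 21·c − 63·a·c + 21·a^2 + 49·a)·(−3·c + 5·a − 9)    [distributive law]
= (−33·c + 67·a + 42 − 27·c^2 − 54·a·c + 21·a^2)·(−3·c + 5·a − 9)    [combine like terms]
= 99·c^2 − 165·a·c + 297·c − 201·a·c + 335·a^2 − 603·a − 126·c + 210·a − 378 + 81·c^3 − 135·a·c^2 + 243·c^2 + 162·a·c^2 − 270·a^2·c + 486·a·c − 63·a^2·c + 105·a^3 − 189·a^2    [distributive law]
= 342·c^2 + 120·a·c + 171·c + 146·a^2 − 393·a − 378 + 81·c^3 + 27·a·c^2 − 333·a^2·c + 105·a^3    [combine like terms]

342·c^2 + 120·a·c + 171·c + 146·a^2 − 393·a − 378 + 81·c^3 + 27·a·c^2 − 333·a^2·c + 105·a^3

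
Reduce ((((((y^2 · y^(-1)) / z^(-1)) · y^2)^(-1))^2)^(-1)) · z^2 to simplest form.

((((((y^2 · y^(-1)) / z^(-1)) · y^2)^(-1))^2)^(-1)) · z^2
= (((((y^2 · y^(-1)) / z^(-1)) · y^2)^(-1))^(-2)) · z^2    [power of a power]
= ((((y^2 · y^(-1)) / z^(-1)) · y^2)^2) · z^2    [power of a power]
= ((((y^2 · y^(-1)) / z^(-1))^2) · ((y^2)^2)) · z^2    [power of a product]
= ((((y^2 · y^(-1))^2) / ((z^(-1))^2)) · ((y^2)^2)) · z^2    [power of a quotient]
= (((((y^2)^2) · ((y^(-1))^2)) / ((z^(-1))^2)) · ((y^2)^2)) · z^2    [power of a product]
= (((y^4 · ((y^(-1))^2)) / ((z^(-1))^2)) · ((y^2)^2)) · z^2    [power of a power]
= (((y^4 · y^(-2)) / ((z^(-1))^2)) · ((y^2)^2)) · z^2    [power of a power]
= ((y^2 / ((z^(-1))^2)) · ((y^2)^2)) · z^2    [product of powers]
= ((y^2 / z^(-2)) · ((y^2)^2)) · z^2    [power of a power]
= ((y^2 / z^(-2)) · y^4) · z^2    [power of a power]
= y^6z^4    [quotient of powers; product of powers]

y^6z^4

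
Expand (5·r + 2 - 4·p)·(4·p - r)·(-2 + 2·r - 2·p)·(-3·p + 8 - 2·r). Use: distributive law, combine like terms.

-588·p^2·r - 204·p·r + 502·p·r^2 - 14·p^2·r^2 - 86·p·r^3 + 176·p^3·r + 40·r^2 - 92·r^3 + 20·r^4 + 176·p^2 - 128·p + 208·p^3 + 32·r - 96·p^4

(5·r + 2 - 4·p)·(4·p - r)·(-2 + 2·r - 2·p)·(-3·p + 8 - 2·r)
= (20·p·r - 5·r^2 + 8·p - 2·r - 16·p^2 + 4·p·r)·(-2 + 2·r - 2·p)·(-3·p + 8 - 2·r)    [distributive law]
= (24·p·r - 5·r^2 + 8·p - 2·r - 16·p^2)·(-2 + 2·r - 2·p)·(-3·p + 8 - 2·r)    [combine like terms]
= (-48·p·r + 48·p·r^2 - 48·p^2·r + 10·r^2 - 10·r^3 + 10·p·r^2 - 16·p + 16·p·r - 16·p^2 + 4·r - 4·r^2 + 4·p·r + 32·p^2 - 32·p^2·r + 32·p^3)·(-3·p + 8 - 2·r)    [distributive law]
= (-28·p·r + 58·p·r^2 - 80·p^2·r + 6·r^2 - 10·r^3 - 16·p + 16·p^2 + 4·r + 32·p^3)·(-3·p + 8 - 2·r)    [combine like terms]
= 84·p^2·r - 224·p·r + 56·p·r^2 - 174·p^2·r^2 + 464·p·r^2 - 116·p·r^3 + 240·p^3·r - 640·p^2·r + 160·p^2·r^2 - 18·p·r^2 + 48·r^2 - 12·r^3 + 30·p·r^3 - 80·r^3 + 20·r^4 + 48·p^2 - 128·p + 32·p·r - 48·p^3 + 128·p^2 - 32·p^2·r - 12·p·r + 32·r - 8·r^2 - 96·p^4 + 256·p^3 - 64·p^3·r    [distributive law]
= -588·p^2·r - 204·p·r + 502·p·r^2 - 14·p^2·r^2 - 86·p·r^3 + 176·p^3·r + 40·r^2 - 92·r^3 + 20·r^4 + 176·p^2 - 128·p + 208·p^3 + 32·r - 96·p^4    [combine like terms]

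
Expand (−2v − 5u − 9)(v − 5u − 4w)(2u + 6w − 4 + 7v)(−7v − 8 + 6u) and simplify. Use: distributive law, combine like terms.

(−2v − 5u − 9)(v − 5u − 4w)(2u + 6w − 4 + 7v)(−7v − 8 + 6u)
= (−2v² + 10uv + 8vw − 5uv + 25u² + 20uw − 9v + 45u + 36w)(2u + 6w − 4 + 7v)(−7v − 8 + 6u)    [distributive law]
= (−2v² + 5uv + 8vw + 25u² + 20uw − 9v + 45u + 36w)(2u + 6w − 4 + 7v)(−7v − 8 + 6u)    [combine like terms]
= (−4uv² − 12v²w + 8v² − 14v³ + 10u²v + 30uvw − 20uv + 35uv² + 16uvw + 48vw² − 32vw + 56v²w + 50u³ + 150u²w − 100u² + 175u²v + 40u²w + 120uw² − 80uw + 140uvw − 18uv − 54vw + 36v − 63v² + 90u² + 270uw − 180u + 315uv + 72uw + 216w² − 144w + 252vw)(−7v − 8 + 6u)    [distributive law]
= (31uv² + 44v²w − 55v² − 14v³ + 185u²v + 186uvw + 277uv + 48vw² + 166vw + 50u³ + 190u²w − 10u² + 120uw² + 262uw + 36v − 180u + 216w² − 144w)(−7v − 8 + 6u)    [combine like terms]
= −217uv³ − 248uv² + 186u²v² − 308v³w − 352v²w + 264uv²w + 385v³ + 440v² − 330uv² + 98v⁴ + 112v³ − 84uv³ − 1295u²v² − 1480u²v + 1110u³v − 1302uv²w − 1488uvw + 1116u²vw − 1939uv² − 2216uv + 1662u²v − 336v²w² − 384vw² + 288uvw² − 1162v²w − 1328vw + 996uvw − 350u³v − 400u³ + 300u⁴ − 1330u²vw − 1520u²w + 1140u³w + 70u²v + 80u² − 60u³ − 840uvw² − 960uw² + 720u²w² − 1834uvw − 2096uw + 1572u²w − 252v² − 288v + 216uv + 1260uv + 1440u − 1080u² − 1512vw² − 1728w² + 1296uw² + 1008vw + 1152w − 864uw    [distributive law]
= −301uv³ − 2517uv² − 1109u²v² − 308v³w − 1514v²w − 1038uv²w + 497v³ + 188v² + 98v⁴ + 252u²v + 760u³v − 2326uvw − 214u²vw − 740uv − 336v²w² − 1896vw² − 552uvw² − 320vw − 460u³ + 300u⁴ + 52u²w + 1140u³w − 1000u² + 336uw² + 720u²w² − 2960uw − 288v + 1440u − 1728w² + 1152w    [combine like terms]

−301uv³ − 2517uv² − 1109u²v² − 308v³w − 1514v²w − 1038uv²w + 497v³ + 188v² + 98v⁴ + 252u²v + 760u³v − 2326uvw − 214u²vw − 740uv − 336v²w² − 1896vw² − 552uvw² − 320vw − 460u³ + 300u⁴ + 52u²w + 1140u³w − 1000u² + 336uw² + 720u²w² − 2960uw − 288v + 1440u − 1728w² + 1152w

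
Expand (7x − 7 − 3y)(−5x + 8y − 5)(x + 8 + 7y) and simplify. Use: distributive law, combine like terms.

(7x − 7 − 3y)(−5x + 8y − 5)(x + 8 + 7y)
= (−35x² + 56xy − 35x + 35x − 56y + 35 + 15xy − 24y² + 15y)(x + 8 + 7y)    [distributive law]
= (−35x² + 71xy − 41y + 35 − 24y²)(x + 8 + 7y)    [combine like terms]
= −35x³ − 280x² − 245x²y + 71x²y + 568xy + 497xy² − 41xy − 328y − 287y² + 35x + 280 + 245y − 24xy² − 192y² − 168y³    [distributive law]
= −35x³ − 280x² − 174x²y + 527xy + 473xy² − 83y − 479y² + 35x + 280 − 168y³    [combine like terms]

−35x³ − 280x² − 174x²y + 527xy + 473xy² − 83y − 479y² + 35x + 280 − 168y³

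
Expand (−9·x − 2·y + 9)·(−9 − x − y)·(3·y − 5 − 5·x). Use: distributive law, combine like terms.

(−9·x − 2·y + 9)·(−9 − x − y)·(3·y − 5 − 5·x)
= (81·x + 9·x^2 + 9·x·y + 18·y + 2·x·y + 2·y^2 − 81 − 9·x − 9·y)·(3·y − 5 − 5·x)    [distributive law]
= (72·x + 9·x^2 + 11·x·y + 9·y + 2·y^2 − 81)·(3·y − 5 − 5·x)    [combine like terms]
= 216·x·y − 360·x − 360·x^2 + 27·x^2·y − 45·x^2 − 45·x^3 + 33·x·y^2 − 55·x·y − 55·x^2·y + 27·y^2 − 45·y − 45·x·y + 6·y^3 − 10·y^2 − 10·x·y^2 − 243·y + 405 + 405·x    [distributive law]
= 116·x·y + 45·x − 405·x^2 − 28·x^2·y − 45·x^3 + 23·x·y^2 + 17·y^2 − 288·y + 6·y^3 + 405    [combine like terms]

116·x·y + 45·x − 405·x^2 − 28·x^2·y − 45·x^3 + 23·x·y^2 + 17·y^2 − 288·y + 6·y^3 + 405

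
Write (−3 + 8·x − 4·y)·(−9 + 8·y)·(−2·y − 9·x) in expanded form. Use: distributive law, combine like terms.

(−3 + 8·x − 4·y)·(−9 + 8·y)·(−2·y − 9·x)
= (27 − 24·y − 72·x + 64·x·y + 36·y − 32·y²)·(−2·y − 9·x)    [distributive law]
= (27 + 12·y − 72·x + 64·x·y − 32·y²)·(−2·y − 9·x)    [combine like terms]
= −54·y − 243·x − 24·y² − 108·x·y + 144·x·y + 648·x² − 128·x·y² − 576·x²·y + 64·y³ + 288·x·y²    [distributive law]
= −54·y − 243·x − 24·y² + 36·x·y + 648·x² + 160·x·y² − 576·x²·y + 64·y³    [combine like terms]

−54·y − 243·x − 24·y² + 36·x·y + 648·x² + 160·x·y² − 576·x²·y + 64·y³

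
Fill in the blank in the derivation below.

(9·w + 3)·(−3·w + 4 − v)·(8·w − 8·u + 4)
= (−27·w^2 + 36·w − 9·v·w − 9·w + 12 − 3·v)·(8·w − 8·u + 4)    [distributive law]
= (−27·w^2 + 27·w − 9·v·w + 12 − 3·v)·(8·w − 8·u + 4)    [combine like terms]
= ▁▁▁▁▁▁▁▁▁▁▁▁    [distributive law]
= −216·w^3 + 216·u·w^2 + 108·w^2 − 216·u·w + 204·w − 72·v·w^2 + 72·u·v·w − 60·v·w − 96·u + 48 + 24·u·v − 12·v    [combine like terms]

By distributive law:

−216·w^3 + 216·u·w^2 − 108·w^2 + 216·w^2 − 216·u·w + 108·w − 72·v·w^2 + 72·u·v·w − 36·v·w + 96·w − 96·u + 48 − 24·v·w + 24·u·v − 12·v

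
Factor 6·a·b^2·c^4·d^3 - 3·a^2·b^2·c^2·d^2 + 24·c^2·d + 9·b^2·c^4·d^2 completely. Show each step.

6·a·b^2·c^4·d^3 - 3·a^2·b^2·c^2·d^2 + 24·c^2·d + 9·b^2·c^4·d^2
= 3(2·a·b^2·c^4·d^3 - a^2·b^2·c^2·d^2 + 8·c^2·d + 3·b^2·c^4·d^2)    [factor out 3]
= 3·c^2·d(2·a·b^2·c^2·d^2 - a^2·b^2·d + 8 + 3·b^2·c^2·d)    [factor out c^2·d]

3·c^2·d(2·a·b^2·c^2·d^2 - a^2·b^2·d + 8 + 3·b^2·c^2·d)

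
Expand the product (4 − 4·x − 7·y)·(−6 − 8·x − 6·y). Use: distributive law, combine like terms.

(4 − 4·x − 7·y)·(−6 − 8·x − 6·y)
= −24 − 32·x − 24·y + 24·x + 32·x² + 24·x·y + 42·y + 56·x·y + 42·y²    [distributive law]
= −24 − 8·x + 18·y + 32·x² + 80·x·y + 42·y²    [combine like terms]

−24 − 8·x + 18·y + 32·x² + 80·x·y + 42·y²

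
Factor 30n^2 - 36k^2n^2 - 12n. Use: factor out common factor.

30n^2 - 36k^2n^2 - 12n
= 6(5n^2 - 6k^2n^2 - 2n)    [factor out 6]
= 6n(5n - 6k^2n - 2)    [factor out n]

6n(5n - 6k^2n - 2)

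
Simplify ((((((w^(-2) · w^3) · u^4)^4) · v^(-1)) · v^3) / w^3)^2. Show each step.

((((((w^(-2) · w^3) · u^4)^4) · v^(-1)) · v^3) / w^3)^2
= ((((((w^(-2) · w^3) · u^4)^4) · v^(-1)) · v^3)^2) / ((w^3)^2)    [power of a quotient]
= ((((((w^(-2) · w^3) · u^4)^4) · v^(-1))^2) · ((v^3)^2)) / ((w^3)^2)    [power of a product]
= ((((((w^(-2) · w^3) · u^4)^4)^2) · ((v^(-1))^2)) · ((v^3)^2)) / ((w^3)^2)    [power of a product]
= (((((w^(-2) · w^3) · u^4)^8) · ((v^(-1))^2)) · ((v^3)^2)) / ((w^3)^2)    [power of a power]
= (((((w^(-2) · w^3)^8) · ((u^4)^8)) · ((v^(-1))^2)) · ((v^3)^2)) / ((w^3)^2)    [power of a product]
= ((((((w^(-2))^8) · ((w^3)^8)) · ((u^4)^8)) · ((v^(-1))^2)) · ((v^3)^2)) / ((w^3)^2)    [power of a product]
= ((((w^(-16) · ((w^3)^8)) · ((u^4)^8)) · ((v^(-1))^2)) · ((v^3)^2)) / ((w^3)^2)    [power of a power]
= ((((w^(-16) · w^24) · ((u^4)^8)) · ((v^(-1))^2)) · ((v^3)^2)) / ((w^3)^2)    [power of a power]
= (((w^8 · ((u^4)^8)) · ((v^(-1))^2)) · ((v^3)^2)) / ((w^3)^2)    [product of powers]
= (((w^8 · u^32) · ((v^(-1))^2)) · ((v^3)^2)) / ((w^3)^2)    [power of a power]
= (((w^8 · u^32) · v^(-2)) · ((v^3)^2)) / ((w^3)^2)    [power of a power]
= (((w^8 · u^32) · v^(-2)) · v^6) / ((w^3)^2)    [power of a power]
= (((w^8 · u^32) · v^(-2)) · v^6) / w^6    [power of a power]
= u^32v^4w^2    [quotient of powers; product of powers]

u^32v^4w^2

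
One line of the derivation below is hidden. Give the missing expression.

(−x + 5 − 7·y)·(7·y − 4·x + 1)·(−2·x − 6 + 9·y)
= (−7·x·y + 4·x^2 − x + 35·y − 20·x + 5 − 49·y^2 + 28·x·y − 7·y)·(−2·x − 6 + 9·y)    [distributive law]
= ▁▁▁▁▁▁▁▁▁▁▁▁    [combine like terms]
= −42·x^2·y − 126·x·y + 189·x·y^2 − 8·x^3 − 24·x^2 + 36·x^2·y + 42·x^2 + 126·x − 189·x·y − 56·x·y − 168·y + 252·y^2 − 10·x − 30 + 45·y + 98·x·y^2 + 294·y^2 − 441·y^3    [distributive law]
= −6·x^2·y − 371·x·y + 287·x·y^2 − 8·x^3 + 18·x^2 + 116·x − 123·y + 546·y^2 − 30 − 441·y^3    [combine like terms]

By combine like terms:

(21·x·y + 4·x^2 − 21·x + 28·y + 5 − 49·y^2)·(−2·x − 6 + 9·y)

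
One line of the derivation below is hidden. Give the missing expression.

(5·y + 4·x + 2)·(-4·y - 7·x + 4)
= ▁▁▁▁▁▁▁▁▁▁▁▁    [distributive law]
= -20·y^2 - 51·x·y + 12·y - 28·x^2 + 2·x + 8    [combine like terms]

By distributive law:

-20·y^2 - 35·x·y + 20·y - 16·x·y - 28·x^2 + 16·x - 8·y - 14·x + 8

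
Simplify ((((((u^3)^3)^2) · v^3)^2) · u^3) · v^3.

u^39·v^9

((((((u^3)^3)^2) · v^3)^2) · u^3) · v^3
= ((((((u^3)^3)^2)^2) · ((v^3)^2)) · u^3) · v^3    [power of a product]
= (((((u^3)^3)^4) · ((v^3)^2)) · u^3) · v^3    [power of a power]
= ((((u^3)^12) · ((v^3)^2)) · u^3) · v^3    [power of a power]
= ((u^36 · ((v^3)^2)) · u^3) · v^3    [power of a power]
= ((u^36 · v^6) · u^3) · v^3    [power of a power]
= u^39·v^9    [product of powers]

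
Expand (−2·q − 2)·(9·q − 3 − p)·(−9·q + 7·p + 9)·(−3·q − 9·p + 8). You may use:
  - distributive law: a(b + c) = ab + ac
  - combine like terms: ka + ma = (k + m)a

(−2·q − 2)·(9·q − 3 − p)·(−9·q + 7·p + 9)·(−3·q − 9·p + 8)
= (−18·q² + 6·q + 2·p·q − 18·q + 6 + 2·p)·(−9·q + 7·p + 9)·(−3·q − 9·p + 8)    [distributive law]
= (−18·q² − 12·q + 2·p·q + 6 + 2·p)·(−9·q + 7·p + 9)·(−3·q − 9·p + 8)    [combine like terms]
= (162·q³ − 126·p·q² − 162·q² + 108·q² − 84·p·q − 108·q − 18·p·q² + 14·p²·q + 18·p·q − 54·q + 42·p + 54 − 18·p·q + 14·p² + 18·p)·(−3·q − 9·p + 8)    [distributive law]
= (162·q³ − 144·p·q² − 54·q² − 84·p·q − 162·q + 14·p²·q + 60·p + 54 + 14·p²)·(−3·q − 9·p + 8)    [combine like terms]
= −486·q⁴ − 1458·p·q³ + 1296·q³ + 432·p·q³ + 1296·p²·q² − 1152·p·q² + 162·q³ + 486·p·q² − 432·q² + 252·p·q² + 756·p²·q − 672·p·q + 486·q² + 1458·p·q − 1296·q − 42·p²·q² − 126·p³·q + 112·p²·q − 180·p·q − 540·p² + 480·p − 162·q − 486·p + 432 − 42·p²·q − 126·p³ + 112·p²    [distributive law]
= −486·q⁴ − 1026·p·q³ + 1458·q³ + 1254·p²·q² − 414·p·q² + 54·q² + 826·p²·q + 606·p·q − 1458·q − 126·p³·q − 428·p² − 6·p + 432 − 126·p³    [combine like terms]

−486·q⁴ − 1026·p·q³ + 1458·q³ + 1254·p²·q² − 414·p·q² + 54·q² + 826·p²·q + 606·p·q − 1458·q − 126·p³·q − 428·p² − 6·p + 432 − 126·p³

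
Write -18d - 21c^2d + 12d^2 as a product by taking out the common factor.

-18d - 21c^2d + 12d^2
= 3(-6d - 7c^2d + 4d^2)    [factor out 3]
= 3d(-6 - 7c^2 + 4d)    [factor out d]

3d(-6 - 7c^2 + 4d)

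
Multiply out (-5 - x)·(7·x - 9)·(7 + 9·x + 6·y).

(-5 - x)·(7·x - 9)·(7 + 9·x + 6·y)
= (-35·x + 45 - 7·x^2 + 9·x)·(7 + 9·x + 6·y)    [distributive law]
= (-26·x + 45 - 7·x^2)·(7 + 9·x + 6·y)    [combine like terms]
= -182·x - 234·x^2 - 156·x·y + 315 + 405·x + 270·y - 49·x^2 - 63·x^3 - 42·x^2·y    [distributive law]
= 223·x - 283·x^2 - 156·x·y + 315 + 270·y - 63·x^3 - 42·x^2·y    [combine like terms]

223·x - 283·x^2 - 156·x·y + 315 + 270·y - 63·x^3 - 42·x^2·y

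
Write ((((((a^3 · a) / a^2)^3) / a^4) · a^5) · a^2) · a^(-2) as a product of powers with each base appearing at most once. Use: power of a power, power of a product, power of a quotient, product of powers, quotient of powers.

((((((a^3 · a) / a^2)^3) / a^4) · a^5) · a^2) · a^(-2)
= ((((((a^3 · a)^3) / ((a^2)^3)) / a^4) · a^5) · a^2) · a^(-2)    [power of a quotient]
= (((((((a^3)^3) · (a^3)) / ((a^2)^3)) / a^4) · a^5) · a^2) · a^(-2)    [power of a product]
= (((((a^9 · (a^3)) / ((a^2)^3)) / a^4) · a^5) · a^2) · a^(-2)    [power of a power]
= ((((a^12 / ((a^2)^3)) / a^4) · a^5) · a^2) · a^(-2)    [product of powers]
= ((((a^12 / a^6) / a^4) · a^5) · a^2) · a^(-2)    [power of a power]
= (((a^6 / a^4) · a^5) · a^2) · a^(-2)    [quotient of powers]
= ((a^2 · a^5) · a^2) · a^(-2)    [quotient of powers]
= (a^7 · a^2) · a^(-2)    [product of powers]
= a^9 · a^(-2)    [product of powers]
= a^7    [product of powers]

a^7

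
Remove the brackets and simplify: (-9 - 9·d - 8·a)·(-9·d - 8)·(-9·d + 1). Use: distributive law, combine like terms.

(-9 - 9·d - 8·a)·(-9·d - 8)·(-9·d + 1)
= (81·d + 72 + 81·d^2 + 72·d + 72·a·d + 64·a)·(-9·d + 1)    [distributive law]
= (153·d + 72 + 81·d^2 + 72·a·d + 64·a)·(-9·d + 1)    [combine like terms]
= -1377·d^2 + 153·d - 648·d + 72 - 729·d^3 + 81·d^2 - 648·a·d^2 + 72·a·d - 576·a·d + 64·a    [distributive law]
= -1296·d^2 - 495·d + 72 - 729·d^3 - 648·a·d^2 - 504·a·d + 64·a    [combine like terms]

-1296·d^2 - 495·d + 72 - 729·d^3 - 648·a·d^2 - 504·a·d + 64·a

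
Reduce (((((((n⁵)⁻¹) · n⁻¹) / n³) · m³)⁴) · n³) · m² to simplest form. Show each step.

m¹⁴·n⁻³³

(((((((n⁵)⁻¹) · n⁻¹) / n³) · m³)⁴) · n³) · m²
= (((((((n⁵)⁻¹) · n⁻¹) / n³)⁴) · ((m³)⁴)) · n³) · m²    [power of a product]
= (((((((n⁵)⁻¹) · n⁻¹)⁴) / ((n³)⁴)) · ((m³)⁴)) · n³) · m²    [power of a quotient]
= (((((((n⁵)⁻¹)⁴) · ((n⁻¹)⁴)) / ((n³)⁴)) · ((m³)⁴)) · n³) · m²    [power of a product]
= ((((((n⁵)⁻⁴) · ((n⁻¹)⁴)) / ((n³)⁴)) · ((m³)⁴)) · n³) · m²    [power of a power]
= ((((n⁻²⁰ · ((n⁻¹)⁴)) / ((n³)⁴)) · ((m³)⁴)) · n³) · m²    [power of a power]
= ((((n⁻²⁰ · n⁻⁴) / ((n³)⁴)) · ((m³)⁴)) · n³) · m²    [power of a power]
= (((n⁻²⁴ / ((n³)⁴)) · ((m³)⁴)) · n³) · m²    [product of powers]
= (((n⁻²⁴ / n¹²) · ((m³)⁴)) · n³) · m²    [power of a power]
= ((n⁻³⁶ · ((m³)⁴)) · n³) · m²    [quotient of powers]
= ((n⁻³⁶ · m¹²) · n³) · m²    [power of a power]
= m¹⁴·n⁻³³    [product of powers]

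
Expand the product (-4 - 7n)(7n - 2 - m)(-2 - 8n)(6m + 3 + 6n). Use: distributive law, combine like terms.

-402mn - 204n + 414n² + 816mn² + 2436n³ - 120m - 48 - 48m² - 276m²n + 2016mn³ + 2352n⁴ - 336m²n²

(-4 - 7n)(7n - 2 - m)(-2 - 8n)(6m + 3 + 6n)
= (-28n + 8 + 4m - 49n² + 14n + 7mn)(-2 - 8n)(6m + 3 + 6n)    [distributive law]
= (-14n + 8 + 4m - 49n² + 7mn)(-2 - 8n)(6m + 3 + 6n)    [combine like terms]
= (28n + 112n² - 16 - 64n - 8m - 32mn + 98n² + 392n³ - 14mn - 56mn²)(6m + 3 + 6n)    [distributive law]
= (-36n + 210n² - 16 - 8m - 46mn + 392n³ - 56mn²)(6m + 3 + 6n)    [combine like terms]
= -216mn - 108n - 216n² + 1260mn² + 630n² + 1260n³ - 96m - 48 - 96n - 48m² - 24m - 48mn - 276m²n - 138mn - 276mn² + 2352mn³ + 1176n³ + 2352n⁴ - 336m²n² - 168mn² - 336mn³    [distributive law]
= -402mn - 204n + 414n² + 816mn² + 2436n³ - 120m - 48 - 48m² - 276m²n + 2016mn³ + 2352n⁴ - 336m²n²    [combine like terms]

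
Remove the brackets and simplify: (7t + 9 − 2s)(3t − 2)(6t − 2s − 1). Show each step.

(7t + 9 − 2s)(3t − 2)(6t − 2s − 1)
= (21t^2 − 14t + 27t − 18 − 6st + 4s)(6t − 2s − 1)    [distributive law]
= (21t^2 + 13t − 18 − 6st + 4s)(6t − 2s − 1)    [combine like terms]
= 126t^3 − 42st^2 − 21t^2 + 78t^2 − 26st − 13t − 108t + 36s + 18 − 36st^2 + 12s^2t + 6st + 24st − 8s^2 − 4s    [distributive law]
= 126t^3 − 78st^2 + 57t^2 + 4st − 121t + 32s + 18 + 12s^2t − 8s^2    [combine like terms]

126t^3 − 78st^2 + 57t^2 + 4st − 121t + 32s + 18 + 12s^2t − 8s^2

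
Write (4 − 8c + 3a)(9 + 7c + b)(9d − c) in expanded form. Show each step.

(4 − 8c + 3a)(9 + 7c + b)(9d − c)
= (36 + 28c + 4b − 72c − 56c^2 − 8bc + 27a + 21ac + 3ab)(9d − c)    [distributive law]
= (36 − 44c + 4b − 56c^2 − 8bc + 27a + 21ac + 3ab)(9d − c)    [combine like terms]
= 324d − 36c − 396cd + 44c^2 + 36bd − 4bc − 504c^2d + 56c^3 − 72bcd + 8bc^2 + 243ad − 27ac + 189acd − 21ac^2 + 27abd − 3abc    [distributive law]

324d − 36c − 396cd + 44c^2 + 36bd − 4bc − 504c^2d + 56c^3 − 72bcd + 8bc^2 + 243ad − 27ac + 189acd − 21ac^2 + 27abd − 3abc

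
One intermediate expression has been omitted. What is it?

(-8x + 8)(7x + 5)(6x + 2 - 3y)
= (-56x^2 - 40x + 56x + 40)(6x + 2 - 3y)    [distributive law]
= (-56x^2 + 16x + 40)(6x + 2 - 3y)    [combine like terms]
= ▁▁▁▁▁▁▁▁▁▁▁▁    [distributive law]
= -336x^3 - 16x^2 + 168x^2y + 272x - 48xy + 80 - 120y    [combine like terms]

After distributive law, the bracketed line is:

-336x^3 - 112x^2 + 168x^2y + 96x^2 + 32x - 48xy + 240x + 80 - 120y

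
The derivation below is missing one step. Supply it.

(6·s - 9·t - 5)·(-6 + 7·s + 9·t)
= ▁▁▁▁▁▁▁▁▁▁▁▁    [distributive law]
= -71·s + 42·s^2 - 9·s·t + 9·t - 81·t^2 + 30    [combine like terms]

After distributive law, the bracketed line is:

-36·s + 42·s^2 + 54·s·t + 54·t - 63·s·t - 81·t^2 + 30 - 35·s - 45·t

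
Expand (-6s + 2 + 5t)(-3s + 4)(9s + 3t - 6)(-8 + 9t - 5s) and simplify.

594s^3 + 1863s^3t - 810s^4 - 3654s^2t - 504s^2t^2 + 1764s^2 + 1308st + 1680st^2 - 1776s + 336t - 1344t^2 + 384 - 405st^3 + 540t^3

(-6s + 2 + 5t)(-3s + 4)(9s + 3t - 6)(-8 + 9t - 5s)
= (18s^2 - 24s - 6s + 8 - 15st + 20t)(9s + 3t - 6)(-8 + 9t - 5s)    [distributive law]
= (18s^2 - 30s + 8 - 15st + 20t)(9s + 3t - 6)(-8 + 9t - 5s)    [combine like terms]
= (162s^3 + 54s^2t - 108s^2 - 270s^2 - 90st + 180s + 72s + 24t - 48 - 135s^2t - 45st^2 + 90st + 180st + 60t^2 - 120t)(-8 + 9t - 5s)    [distributive law]
= (162s^3 - 81s^2t - 378s^2 + 180st + 252s - 96t - 48 - 45st^2 + 60t^2)(-8 + 9t - 5s)    [combine like terms]
= -1296s^3 + 1458s^3t - 810s^4 + 648s^2t - 729s^2t^2 + 405s^3t + 3024s^2 - 3402s^2t + 1890s^3 - 1440st + 1620st^2 - 900s^2t - 2016s + 2268st - 1260s^2 + 768t - 864t^2 + 480st + 384 - 432t + 240s + 360st^2 - 405st^3 + 225s^2t^2 - 480t^2 + 540t^3 - 300st^2    [distributive law]
= 594s^3 + 1863s^3t - 810s^4 - 3654s^2t - 504s^2t^2 + 1764s^2 + 1308st + 1680st^2 - 1776s + 336t - 1344t^2 + 384 - 405st^3 + 540t^3    [combine like terms]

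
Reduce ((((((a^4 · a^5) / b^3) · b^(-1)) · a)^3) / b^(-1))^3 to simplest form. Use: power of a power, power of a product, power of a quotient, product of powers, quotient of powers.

((((((a^4 · a^5) / b^3) · b^(-1)) · a)^3) / b^(-1))^3
= ((((((a^4 · a^5) / b^3) · b^(-1)) · a)^3)^3) / ((b^(-1))^3)    [power of a quotient]
= (((((a^4 · a^5) / b^3) · b^(-1)) · a)^9) / ((b^(-1))^3)    [power of a power]
= (((((a^4 · a^5) / b^3) · b^(-1))^9) · (a^9)) / ((b^(-1))^3)    [power of a product]
= (((((a^4 · a^5) / b^3)^9) · ((b^(-1))^9)) · (a^9)) / ((b^(-1))^3)    [power of a product]
= (((((a^4 · a^5)^9) / ((b^3)^9)) · ((b^(-1))^9)) · (a^9)) / ((b^(-1))^3)    [power of a quotient]
= ((((((a^4)^9) · ((a^5)^9)) / ((b^3)^9)) · ((b^(-1))^9)) · (a^9)) / ((b^(-1))^3)    [power of a product]
= ((((a^36 · ((a^5)^9)) / ((b^3)^9)) · ((b^(-1))^9)) · (a^9)) / ((b^(-1))^3)    [power of a power]
= ((((a^36 · a^45) / ((b^3)^9)) · ((b^(-1))^9)) · (a^9)) / ((b^(-1))^3)    [power of a power]
= (((a^81 / ((b^3)^9)) · ((b^(-1))^9)) · (a^9)) / ((b^(-1))^3)    [product of powers]
= (((a^81 / b^27) · ((b^(-1))^9)) · (a^9)) / ((b^(-1))^3)    [power of a power]
= (((a^81 / b^27) · b^(-9)) · (a^9)) / ((b^(-1))^3)    [power of a power]
= (((a^81 / b^27) · b^(-9)) · a^9) / b^(-3)    [power of a power]
= a^90b^(-33)    [quotient of powers; product of powers]

a^90b^(-33)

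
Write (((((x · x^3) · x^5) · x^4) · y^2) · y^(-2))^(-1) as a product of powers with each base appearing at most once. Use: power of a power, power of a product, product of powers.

(((((x · x^3) · x^5) · x^4) · y^2) · y^(-2))^(-1)
= (((((x · x^3) · x^5) · x^4) · y^2)^(-1)) · ((y^(-2))^(-1))    [power of a product]
= (((((x · x^3) · x^5) · x^4)^(-1)) · ((y^2)^(-1))) · ((y^(-2))^(-1))    [power of a product]
= (((((x · x^3) · x^5)^(-1)) · ((x^4)^(-1))) · ((y^2)^(-1))) · ((y^(-2))^(-1))    [power of a product]
= (((((x · x^3)^(-1)) · ((x^5)^(-1))) · ((x^4)^(-1))) · ((y^2)^(-1))) · ((y^(-2))^(-1))    [power of a product]
= (((((x^(-1)) · ((x^3)^(-1))) · ((x^5)^(-1))) · ((x^4)^(-1))) · ((y^2)^(-1))) · ((y^(-2))^(-1))    [power of a product]
= ((((x^(-1) · x^(-3)) · ((x^5)^(-1))) · ((x^4)^(-1))) · ((y^2)^(-1))) · ((y^(-2))^(-1))    [power of a power]
= (((x^(-4) · ((x^5)^(-1))) · ((x^4)^(-1))) · ((y^2)^(-1))) · ((y^(-2))^(-1))    [product of powers]
= (((x^(-4) · x^(-5)) · ((x^4)^(-1))) · ((y^2)^(-1))) · ((y^(-2))^(-1))    [power of a power]
= ((x^(-9) · ((x^4)^(-1))) · ((y^2)^(-1))) · ((y^(-2))^(-1))    [product of powers]
= ((x^(-9) · x^(-4)) · ((y^2)^(-1))) · ((y^(-2))^(-1))    [power of a power]
= (x^(-13) · ((y^2)^(-1))) · ((y^(-2))^(-1))    [product of powers]
= (x^(-13) · y^(-2)) · ((y^(-2))^(-1))    [power of a power]
= (x^(-13) · y^(-2)) · y^2    [power of a power]
= x^(-13)    [product of powers]

x^(-13)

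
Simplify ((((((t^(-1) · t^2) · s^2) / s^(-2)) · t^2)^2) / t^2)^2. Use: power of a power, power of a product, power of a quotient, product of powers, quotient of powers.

((((((t^(-1) · t^2) · s^2) / s^(-2)) · t^2)^2) / t^2)^2
= ((((((t^(-1) · t^2) · s^2) / s^(-2)) · t^2)^2)^2) / ((t^2)^2)    [power of a quotient]
= (((((t^(-1) · t^2) · s^2) / s^(-2)) · t^2)^4) / ((t^2)^2)    [power of a power]
= (((((t^(-1) · t^2) · s^2) / s^(-2))^4) · ((t^2)^4)) / ((t^2)^2)    [power of a product]
= (((((t^(-1) · t^2) · s^2)^4) / ((s^(-2))^4)) · ((t^2)^4)) / ((t^2)^2)    [power of a quotient]
= (((((t^(-1) · t^2)^4) · ((s^2)^4)) / ((s^(-2))^4)) · ((t^2)^4)) / ((t^2)^2)    [power of a product]
= ((((((t^(-1))^4) · ((t^2)^4)) · ((s^2)^4)) / ((s^(-2))^4)) · ((t^2)^4)) / ((t^2)^2)    [power of a product]
= ((((t^(-4) · ((t^2)^4)) · ((s^2)^4)) / ((s^(-2))^4)) · ((t^2)^4)) / ((t^2)^2)    [power of a power]
= ((((t^(-4) · t^8) · ((s^2)^4)) / ((s^(-2))^4)) · ((t^2)^4)) / ((t^2)^2)    [power of a power]
= (((t^4 · ((s^2)^4)) / ((s^(-2))^4)) · ((t^2)^4)) / ((t^2)^2)    [product of powers]
= (((t^4 · s^8) / ((s^(-2))^4)) · ((t^2)^4)) / ((t^2)^2)    [power of a power]
= (((t^4 · s^8) / s^(-8)) · ((t^2)^4)) / ((t^2)^2)    [power of a power]
= (((t^4 · s^8) / s^(-8)) · t^8) / ((t^2)^2)    [power of a power]
= (((t^4 · s^8) / s^(-8)) · t^8) / t^4    [power of a power]
= s^16t^8    [quotient of powers; product of powers]

s^16t^8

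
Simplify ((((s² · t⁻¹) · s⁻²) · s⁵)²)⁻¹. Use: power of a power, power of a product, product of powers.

((((s² · t⁻¹) · s⁻²) · s⁵)²)⁻¹
= (((s² · t⁻¹) · s⁻²) · s⁵)⁻²    [power of a power]
= (((s² · t⁻¹) · s⁻²)⁻²) · ((s⁵)⁻²)    [power of a product]
= (((s² · t⁻¹)⁻²) · ((s⁻²)⁻²)) · ((s⁵)⁻²)    [power of a product]
= ((((s²)⁻²) · ((t⁻¹)⁻²)) · ((s⁻²)⁻²)) · ((s⁵)⁻²)    [power of a product]
= ((s⁻⁴ · ((t⁻¹)⁻²)) · ((s⁻²)⁻²)) · ((s⁵)⁻²)    [power of a power]
= ((s⁻⁴ · t²) · ((s⁻²)⁻²)) · ((s⁵)⁻²)    [power of a power]
= ((s⁻⁴ · t²) · s⁴) · ((s⁵)⁻²)    [power of a power]
= ((s⁻⁴ · t²) · s⁴) · s⁻¹⁰    [power of a power]
= s⁻¹⁰t²    [product of powers]

s⁻¹⁰t²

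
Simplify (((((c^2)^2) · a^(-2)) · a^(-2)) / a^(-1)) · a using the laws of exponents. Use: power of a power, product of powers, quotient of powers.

(((((c^2)^2) · a^(-2)) · a^(-2)) / a^(-1)) · a
= (((c^4 · a^(-2)) · a^(-2)) / a^(-1)) · a    [power of a power]
= a^(-2)c^4    [quotient of powers; product of powers]

a^(-2)c^4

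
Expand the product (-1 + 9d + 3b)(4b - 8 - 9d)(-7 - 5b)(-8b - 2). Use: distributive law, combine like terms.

(-1 + 9d + 3b)(4b - 8 - 9d)(-7 - 5b)(-8b - 2)
= (-4b + 8 + 9d + 36bd - 72d - 81d^2 + 12b^2 - 24b - 27bd)(-7 - 5b)(-8b - 2)    [distributive law]
= (-28b + 8 - 63d + 9bd - 81d^2 + 12b^2)(-7 - 5b)(-8b - 2)    [combine like terms]
= (196b + 140b^2 - 56 - 40b + 441d + 315bd - 63bd - 45b^2d + 567d^2 + 405bd^2 - 84b^2 - 60b^3)(-8b - 2)    [distributive law]
= (156b + 56b^2 - 56 + 441d + 252bd - 45b^2d + 567d^2 + 405bd^2 - 60b^3)(-8b - 2)    [combine like terms]
= -1248b^2 - 312b - 448b^3 - 112b^2 + 448b + 112 - 3528bd - 882d - 2016b^2d - 504bd + 360b^3d + 90b^2d - 4536bd^2 - 1134d^2 - 3240b^2d^2 - 810bd^2 + 480b^4 + 120b^3    [distributive law]
= -1360b^2 + 136b - 328b^3 + 112 - 4032bd - 882d - 1926b^2d + 360b^3d - 5346bd^2 - 1134d^2 - 3240b^2d^2 + 480b^4    [combine like terms]

-1360b^2 + 136b - 328b^3 + 112 - 4032bd - 882d - 1926b^2d + 360b^3d - 5346bd^2 - 1134d^2 - 3240b^2d^2 + 480b^4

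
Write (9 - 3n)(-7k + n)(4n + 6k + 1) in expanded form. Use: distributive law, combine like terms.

(9 - 3n)(-7k + n)(4n + 6k + 1)
= (-63k + 9n + 21kn - 3n^2)(4n + 6k + 1)    [distributive law]
= -252kn - 378k^2 - 63k + 36n^2 + 54kn + 9n + 84kn^2 + 126k^2n + 21kn - 12n^3 - 18kn^2 - 3n^2    [distributive law]
= -177kn - 378k^2 - 63k + 33n^2 + 9n + 66kn^2 + 126k^2n - 12n^3    [combine like terms]

-177kn - 378k^2 - 63k + 33n^2 + 9n + 66kn^2 + 126k^2n - 12n^3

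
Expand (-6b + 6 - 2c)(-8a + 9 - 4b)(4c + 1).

192abc + 48ab - 304bc - 78b + 96b²c + 24b² - 176ac - 48a + 198c + 54 + 64ac² - 72c² + 32bc²

(-6b + 6 - 2c)(-8a + 9 - 4b)(4c + 1)
= (48ab - 54b + 24b² - 48a + 54 - 24b + 16ac - 18c + 8bc)(4c + 1)    [distributive law]
= (48ab - 78b + 24b² - 48a + 54 + 16ac - 18c + 8bc)(4c + 1)    [combine like terms]
= 192abc + 48ab - 312bc - 78b + 96b²c + 24b² - 192ac - 48a + 216c + 54 + 64ac² + 16ac - 72c² - 18c + 32bc² + 8bc    [distributive law]
= 192abc + 48ab - 304bc - 78b + 96b²c + 24b² - 176ac - 48a + 198c + 54 + 64ac² - 72c² + 32bc²    [combine like terms]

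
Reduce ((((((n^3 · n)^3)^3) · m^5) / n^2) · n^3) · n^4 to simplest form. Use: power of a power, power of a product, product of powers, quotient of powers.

((((((n^3 · n)^3)^3) · m^5) / n^2) · n^3) · n^4
= (((((n^3 · n)^9) · m^5) / n^2) · n^3) · n^4    [power of a power]
= ((((((n^3)^9) · (n^9)) · m^5) / n^2) · n^3) · n^4    [power of a product]
= ((((n^27 · (n^9)) · m^5) / n^2) · n^3) · n^4    [power of a power]
= (((n^36 · m^5) / n^2) · n^3) · n^4    [product of powers]
= m^5·n^41    [quotient of powers; product of powers]

m^5·n^41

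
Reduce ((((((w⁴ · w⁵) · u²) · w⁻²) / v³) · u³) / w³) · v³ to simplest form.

((((((w⁴ · w⁵) · u²) · w⁻²) / v³) · u³) / w³) · v³
= (((((w⁹ · u²) · w⁻²) / v³) · u³) / w³) · v³    [product of powers]
= u⁵w⁴    [quotient of powers; product of powers]

u⁵w⁴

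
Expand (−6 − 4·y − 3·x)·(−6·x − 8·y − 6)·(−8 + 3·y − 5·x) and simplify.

(−6 − 4·y − 3·x)·(−6·x − 8·y − 6)·(−8 + 3·y − 5·x)
= (36·x + 48·y + 36 + 24·x·y + 32·y^2 + 24·y + 18·x^2 + 24·x·y + 18·x)·(−8 + 3·y − 5·x)    [distributive law]
= (54·x + 72·y + 36 + 48·x·y + 32·y^2 + 18·x^2)·(−8 + 3·y − 5·x)    [combine like terms]
= −432·x + 162·x·y − 270·x^2 − 576·y + 216·y^2 − 360·x·y − 288 + 108·y − 180·x − 384·x·y + 144·x·y^2 − 240·x^2·y − 256·y^2 + 96·y^3 − 160·x·y^2 − 144·x^2 + 54·x^2·y − 90·x^3    [distributive law]
= −612·x − 582·x·y − 414·x^2 − 468·y − 40·y^2 − 288 − 16·x·y^2 − 186·x^2·y + 96·y^3 − 90·x^3    [combine like terms]

−612·x − 582·x·y − 414·x^2 − 468·y − 40·y^2 − 288 − 16·x·y^2 − 186·x^2·y + 96·y^3 − 90·x^3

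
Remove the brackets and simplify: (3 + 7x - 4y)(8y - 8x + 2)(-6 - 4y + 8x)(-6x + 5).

-1080xy - 600y - 3808xy² + 640y² + 6800x²y + 632x² + 756x - 3776x³ - 180 + 3648x²y² - 5568x³y + 2688x⁴ - 768xy³ + 640y³

(3 + 7x - 4y)(8y - 8x + 2)(-6 - 4y + 8x)(-6x + 5)
= (24y - 24x + 6 + 56xy - 56x² + 14x - 32y² + 32xy - 8y)(-6 - 4y + 8x)(-6x + 5)    [distributive law]
= (16y - 10x + 6 + 88xy - 56x² - 32y²)(-6 - 4y + 8x)(-6x + 5)    [combine like terms]
= (-96y - 64y² + 128xy + 60x + 40xy - 80x² - 36 - 24y + 48x - 528xy - 352xy² + 704x²y + 336x² + 224x²y - 448x³ + 192y² + 128y³ - 256xy²)(-6x + 5)    [distributive law]
= (-120y + 128y² - 360xy + 108x + 256x² - 36 - 608xy² + 928x²y - 448x³ + 128y³)(-6x + 5)    [combine like terms]
= 720xy - 600y - 768xy² + 640y² + 2160x²y - 1800xy - 648x² + 540x - 1536x³ + 1280x² + 216x - 180 + 3648x²y² - 3040xy² - 5568x³y + 4640x²y + 2688x⁴ - 2240x³ - 768xy³ + 640y³    [distributive law]
= -1080xy - 600y - 3808xy² + 640y² + 6800x²y + 632x² + 756x - 3776x³ - 180 + 3648x²y² - 5568x³y + 2688x⁴ - 768xy³ + 640y³    [combine like terms]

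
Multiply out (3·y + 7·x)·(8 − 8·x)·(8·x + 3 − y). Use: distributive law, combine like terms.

(3·y + 7·x)·(8 − 8·x)·(8·x + 3 − y)
= (24·y − 24·x·y + 56·x − 56·x²)·(8·x + 3 − y)    [distributive law]
= 192·x·y + 72·y − 24·y² − 192·x²·y − 72·x·y + 24·x·y² + 448·x² + 168·x − 56·x·y − 448·x³ − 168·x² + 56·x²·y    [distributive law]
= 64·x·y + 72·y − 24·y² − 136·x²·y + 24·x·y² + 280·x² + 168·x − 448·x³    [combine like terms]

64·x·y + 72·y − 24·y² − 136·x²·y + 24·x·y² + 280·x² + 168·x − 448·x³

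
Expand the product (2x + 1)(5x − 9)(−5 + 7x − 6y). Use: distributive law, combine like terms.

(2x + 1)(5x − 9)(−5 + 7x − 6y)
= (10x^2 − 18x + 5x − 9)(−5 + 7x − 6y)    [distributive law]
= (10x^2 − 13x − 9)(−5 + 7x − 6y)    [combine like terms]
= −50x^2 + 70x^3 − 60x^2y + 65x − 91x^2 + 78xy + 45 − 63x + 54y    [distributive law]
= −141x^2 + 70x^3 − 60x^2y + 2x + 78xy + 45 + 54y    [combine like terms]

−141x^2 + 70x^3 − 60x^2y + 2x + 78xy + 45 + 54y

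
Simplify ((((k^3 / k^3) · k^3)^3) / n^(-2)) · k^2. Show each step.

((((k^3 / k^3) · k^3)^3) / n^(-2)) · k^2
= ((((k^3 / k^3)^3) · ((k^3)^3)) / n^(-2)) · k^2    [power of a product]
= (((((k^3)^3) / ((k^3)^3)) · ((k^3)^3)) / n^(-2)) · k^2    [power of a quotient]
= (((k^9 / ((k^3)^3)) · ((k^3)^3)) / n^(-2)) · k^2    [power of a power]
= (((k^9 / k^9) · ((k^3)^3)) / n^(-2)) · k^2    [power of a power]
= ((k^0 · ((k^3)^3)) / n^(-2)) · k^2    [quotient of powers]
= ((k^0 · k^9) / n^(-2)) · k^2    [power of a power]
= (k^9 / n^(-2)) · k^2    [product of powers]
= k^11n^2    [quotient of powers; product of powers]

k^11n^2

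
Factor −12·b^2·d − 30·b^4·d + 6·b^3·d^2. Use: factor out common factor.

6·b^2·d(−2 − 5·b^2 + b·d)

−12·b^2·d − 30·b^4·d + 6·b^3·d^2
= 6(−2·b^2·d − 5·b^4·d + b^3·d^2)    [factor out 6]
= 6·b^2·d(−2 − 5·b^2 + b·d)    [factor out b^2·d]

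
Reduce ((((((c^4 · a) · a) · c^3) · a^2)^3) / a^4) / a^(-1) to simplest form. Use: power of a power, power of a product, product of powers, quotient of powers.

((((((c^4 · a) · a) · c^3) · a^2)^3) / a^4) / a^(-1)
= ((((((c^4 · a) · a) · c^3)^3) · ((a^2)^3)) / a^4) / a^(-1)    [power of a product]
= ((((((c^4 · a) · a)^3) · ((c^3)^3)) · ((a^2)^3)) / a^4) / a^(-1)    [power of a product]
= ((((((c^4 · a)^3) · (a^3)) · ((c^3)^3)) · ((a^2)^3)) / a^4) / a^(-1)    [power of a product]
= (((((((c^4)^3) · (a^3)) · (a^3)) · ((c^3)^3)) · ((a^2)^3)) / a^4) / a^(-1)    [power of a product]
= (((((c^12 · (a^3)) · (a^3)) · ((c^3)^3)) · ((a^2)^3)) / a^4) / a^(-1)    [power of a power]
= (((((c^12 · a^3) · a^3) · c^9) · ((a^2)^3)) / a^4) / a^(-1)    [power of a power]
= (((((c^12 · a^3) · a^3) · c^9) · a^6) / a^4) / a^(-1)    [power of a power]
= a^9c^21    [quotient of powers; product of powers]

a^9c^21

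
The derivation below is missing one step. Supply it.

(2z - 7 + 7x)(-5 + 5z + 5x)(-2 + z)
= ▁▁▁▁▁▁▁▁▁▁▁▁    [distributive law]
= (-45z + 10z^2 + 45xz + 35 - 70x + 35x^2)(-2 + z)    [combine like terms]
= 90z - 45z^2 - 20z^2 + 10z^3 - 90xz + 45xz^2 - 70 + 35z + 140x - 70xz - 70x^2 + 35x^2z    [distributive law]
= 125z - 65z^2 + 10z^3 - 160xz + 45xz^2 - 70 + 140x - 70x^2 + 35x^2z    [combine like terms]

After distributive law, the bracketed line is:

(-10z + 10z^2 + 10xz + 35 - 35z - 35x - 35x + 35xz + 35x^2)(-2 + z)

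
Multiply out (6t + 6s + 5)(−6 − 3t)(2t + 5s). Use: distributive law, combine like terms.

(6t + 6s + 5)(−6 − 3t)(2t + 5s)
= (−36t − 18t² − 36s − 18st − 30 − 15t)(2t + 5s)    [distributive law]
= (−51t − 18t² − 36s − 18st − 30)(2t + 5s)    [combine like terms]
= −102t² − 255st − 36t³ − 90st² − 72st − 180s² − 36st² − 90s²t − 60t − 150s    [distributive law]
= −102t² − 327st − 36t³ − 126st² − 180s² − 90s²t − 60t − 150s    [combine like terms]

−102t² − 327st − 36t³ − 126st² − 180s² − 90s²t − 60t − 150s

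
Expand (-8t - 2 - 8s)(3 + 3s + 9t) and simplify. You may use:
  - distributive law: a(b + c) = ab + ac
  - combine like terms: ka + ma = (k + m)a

(-8t - 2 - 8s)(3 + 3s + 9t)
= -24t - 24st - 72t^2 - 6 - 6s - 18t - 24s - 24s^2 - 72st    [distributive law]
= -42t - 96st - 72t^2 - 6 - 30s - 24s^2    [combine like terms]

-42t - 96st - 72t^2 - 6 - 30s - 24s^2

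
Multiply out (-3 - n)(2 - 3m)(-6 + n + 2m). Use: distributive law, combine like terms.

(-3 - n)(2 - 3m)(-6 + n + 2m)
= (-6 + 9m - 2n + 3mn)(-6 + n + 2m)    [distributive law]
= 36 - 6n - 12m - 54m + 9mn + 18m^2 + 12n - 2n^2 - 4mn - 18mn + 3mn^2 + 6m^2n    [distributive law]
= 36 + 6n - 66m - 13mn + 18m^2 - 2n^2 + 3mn^2 + 6m^2n    [combine like terms]

36 + 6n - 66m - 13mn + 18m^2 - 2n^2 + 3mn^2 + 6m^2n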